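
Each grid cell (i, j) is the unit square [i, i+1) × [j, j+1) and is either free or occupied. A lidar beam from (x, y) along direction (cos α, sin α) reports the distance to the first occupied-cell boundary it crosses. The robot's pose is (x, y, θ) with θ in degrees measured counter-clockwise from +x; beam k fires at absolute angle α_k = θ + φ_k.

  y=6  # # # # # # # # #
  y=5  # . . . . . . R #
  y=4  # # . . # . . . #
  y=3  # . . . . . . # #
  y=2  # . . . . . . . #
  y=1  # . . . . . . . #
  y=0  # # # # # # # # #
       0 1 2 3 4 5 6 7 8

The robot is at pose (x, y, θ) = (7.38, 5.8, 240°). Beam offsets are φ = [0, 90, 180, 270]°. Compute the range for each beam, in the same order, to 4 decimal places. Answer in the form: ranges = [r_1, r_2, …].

ranges = [5.5426, 0.7159, 0.2309, 0.4000]

beam 1: φ=0°, α=240°
  dir = (cos 240°, sin 240°) = (-0.5000, -0.8660); from cell (7,5)
  next x-line at t=0.7600, next y-line at t=0.9238; Δt_x=2.0000, Δt_y=1.1547
    x: enter (6,5) at t=0.7600
    y: enter (6,4) at t=0.9238
    y: enter (6,3) at t=2.0785
    x: enter (5,3) at t=2.7600
    y: enter (5,2) at t=3.2332
    y: enter (5,1) at t=4.3879
    x: enter (4,1) at t=4.7600
    y: enter (4,0) at t=5.5426 ← occupied
  → r_1 = 5.5426
beam 2: φ=90°, α=330°
  dir = (cos 330°, sin 330°) = (0.8660, -0.5000); from cell (7,5)
  next x-line at t=0.7159, next y-line at t=1.6000; Δt_x=1.1547, Δt_y=2.0000
    x: enter (8,5) at t=0.7159 ← occupied
  → r_2 = 0.7159
beam 3: φ=180°, α=60°
  dir = (cos 60°, sin 60°) = (0.5000, 0.8660); from cell (7,5)
  next x-line at t=1.2400, next y-line at t=0.2309; Δt_x=2.0000, Δt_y=1.1547
    y: enter (7,6) at t=0.2309 ← occupied
  → r_3 = 0.2309
beam 4: φ=270°, α=150°
  dir = (cos 150°, sin 150°) = (-0.8660, 0.5000); from cell (7,5)
  next x-line at t=0.4388, next y-line at t=0.4000; Δt_x=1.1547, Δt_y=2.0000
    y: enter (7,6) at t=0.4000 ← occupied
  → r_4 = 0.4000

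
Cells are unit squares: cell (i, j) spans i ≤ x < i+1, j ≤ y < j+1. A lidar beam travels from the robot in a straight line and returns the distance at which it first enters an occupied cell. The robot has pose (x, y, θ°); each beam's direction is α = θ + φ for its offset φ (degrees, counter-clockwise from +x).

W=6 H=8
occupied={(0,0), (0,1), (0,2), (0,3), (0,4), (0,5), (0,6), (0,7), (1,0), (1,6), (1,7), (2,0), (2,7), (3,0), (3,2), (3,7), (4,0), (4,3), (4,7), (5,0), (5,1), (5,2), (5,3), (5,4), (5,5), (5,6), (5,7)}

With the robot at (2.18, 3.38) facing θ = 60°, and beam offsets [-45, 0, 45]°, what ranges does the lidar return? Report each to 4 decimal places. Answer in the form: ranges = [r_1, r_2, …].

ranges = [1.8842, 4.1800, 2.7124]

beam 1: φ=-45°, α=15°
  dir = (cos 15°, sin 15°) = (0.9659, 0.2588); from cell (2,3)
  next x-line at t=0.8489, next y-line at t=2.3955; Δt_x=1.0353, Δt_y=3.8637
    x: enter (3,3) at t=0.8489
    x: enter (4,3) at t=1.8842 ← occupied
  → r_1 = 1.8842
beam 2: φ=0°, α=60°
  dir = (cos 60°, sin 60°) = (0.5000, 0.8660); from cell (2,3)
  next x-line at t=1.6400, next y-line at t=0.7159; Δt_x=2.0000, Δt_y=1.1547
    y: enter (2,4) at t=0.7159
    x: enter (3,4) at t=1.6400
    y: enter (3,5) at t=1.8706
    y: enter (3,6) at t=3.0253
    x: enter (4,6) at t=3.6400
    y: enter (4,7) at t=4.1800 ← occupied
  → r_2 = 4.1800
beam 3: φ=45°, α=105°
  dir = (cos 105°, sin 105°) = (-0.2588, 0.9659); from cell (2,3)
  next x-line at t=0.6955, next y-line at t=0.6419; Δt_x=3.8637, Δt_y=1.0353
    y: enter (2,4) at t=0.6419
    x: enter (1,4) at t=0.6955
    y: enter (1,5) at t=1.6771
    y: enter (1,6) at t=2.7124 ← occupied
  → r_3 = 2.7124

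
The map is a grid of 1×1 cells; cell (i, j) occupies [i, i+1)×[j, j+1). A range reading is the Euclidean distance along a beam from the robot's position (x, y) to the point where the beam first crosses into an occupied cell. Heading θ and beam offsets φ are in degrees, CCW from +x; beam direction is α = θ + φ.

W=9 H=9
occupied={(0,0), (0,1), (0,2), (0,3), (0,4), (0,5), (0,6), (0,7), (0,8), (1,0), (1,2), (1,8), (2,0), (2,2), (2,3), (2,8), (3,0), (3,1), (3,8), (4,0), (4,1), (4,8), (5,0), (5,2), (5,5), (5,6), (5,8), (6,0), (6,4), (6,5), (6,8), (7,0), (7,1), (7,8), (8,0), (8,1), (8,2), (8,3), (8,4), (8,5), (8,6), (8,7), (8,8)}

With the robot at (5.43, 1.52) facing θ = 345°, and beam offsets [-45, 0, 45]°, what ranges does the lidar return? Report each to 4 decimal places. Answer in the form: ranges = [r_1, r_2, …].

ranges = [0.6004, 1.6254, 2.9676]

beam 1: φ=-45°, α=300°
  cosα=0.5000 sinα=-0.8660 | (5,1) | tMaxX 1.1400 tMaxY 0.6004 | tΔX 2.0000 tΔY 1.1547
    t=0.6004 [y] (5,0) — stop
  → r_1 = 0.6004
beam 2: φ=0°, α=345°
  cosα=0.9659 sinα=-0.2588 | (5,1) | tMaxX 0.5901 tMaxY 2.0091 | tΔX 1.0353 tΔY 3.8637
    t=0.5901 [x] (6,1)
    t=1.6254 [x] (7,1) — stop
  → r_2 = 1.6254
beam 3: φ=45°, α=30°
  cosα=0.8660 sinα=0.5000 | (5,1) | tMaxX 0.6582 tMaxY 0.9600 | tΔX 1.1547 tΔY 2.0000
    t=0.6582 [x] (6,1)
    t=0.9600 [y] (6,2)
    t=1.8129 [x] (7,2)
    t=2.9600 [y] (7,3)
    t=2.9676 [x] (8,3) — stop
  → r_3 = 2.9676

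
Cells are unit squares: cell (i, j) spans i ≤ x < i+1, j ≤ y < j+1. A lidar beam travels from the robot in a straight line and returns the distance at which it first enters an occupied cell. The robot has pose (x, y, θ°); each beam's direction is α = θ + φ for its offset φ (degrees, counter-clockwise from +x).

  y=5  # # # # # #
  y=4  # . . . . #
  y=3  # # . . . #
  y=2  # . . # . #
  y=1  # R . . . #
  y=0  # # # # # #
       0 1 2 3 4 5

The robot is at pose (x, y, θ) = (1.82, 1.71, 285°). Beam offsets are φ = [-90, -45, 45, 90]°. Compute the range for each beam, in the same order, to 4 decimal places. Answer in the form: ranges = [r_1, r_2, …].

beam 1: φ=-90°, α=195°
  direction (-0.9659, -0.2588); cell (1,1); t to first gridline: x 0.8489, y 2.7432 (then +1.0353 / +3.8637)
    (0,1) via x @ 0.8489  # hit
  → r_1 = 0.8489
beam 2: φ=-45°, α=240°
  direction (-0.5000, -0.8660); cell (1,1); t to first gridline: x 1.6400, y 0.8198 (then +2.0000 / +1.1547)
    (1,0) via y @ 0.8198  # hit
  → r_2 = 0.8198
beam 3: φ=45°, α=330°
  direction (0.8660, -0.5000); cell (1,1); t to first gridline: x 0.2078, y 1.4200 (then +1.1547 / +2.0000)
    (2,1) via x @ 0.2078
    (3,1) via x @ 1.3625
    (3,0) via y @ 1.4200  # hit
  → r_3 = 1.4200
beam 4: φ=90°, α=15°
  direction (0.9659, 0.2588); cell (1,1); t to first gridline: x 0.1863, y 1.1205 (then +1.0353 / +3.8637)
    (2,1) via x @ 0.1863
    (2,2) via y @ 1.1205
    (3,2) via x @ 1.2216  # hit
  → r_4 = 1.2216

ranges = [0.8489, 0.8198, 1.4200, 1.2216]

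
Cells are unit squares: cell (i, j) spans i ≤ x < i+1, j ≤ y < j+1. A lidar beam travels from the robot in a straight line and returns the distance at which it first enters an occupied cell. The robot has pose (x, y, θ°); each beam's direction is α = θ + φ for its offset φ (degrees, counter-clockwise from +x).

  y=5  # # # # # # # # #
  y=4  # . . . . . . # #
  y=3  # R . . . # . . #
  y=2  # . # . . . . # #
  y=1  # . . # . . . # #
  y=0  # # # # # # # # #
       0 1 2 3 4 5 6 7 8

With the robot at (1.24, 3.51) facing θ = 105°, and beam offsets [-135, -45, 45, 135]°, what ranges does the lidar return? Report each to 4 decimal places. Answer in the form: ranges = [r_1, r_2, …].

ranges = [1.0200, 1.7205, 0.2771, 0.4800]

beam 1: φ=-135°, α=330°
  direction (0.8660, -0.5000); cell (1,3); t to first gridline: x 0.8776, y 1.0200 (then +1.1547 / +2.0000)
    (2,3) via x @ 0.8776
    (2,2) via y @ 1.0200  # hit
  → r_1 = 1.0200
beam 2: φ=-45°, α=60°
  direction (0.5000, 0.8660); cell (1,3); t to first gridline: x 1.5200, y 0.5658 (then +2.0000 / +1.1547)
    (1,4) via y @ 0.5658
    (2,4) via x @ 1.5200
    (2,5) via y @ 1.7205  # hit
  → r_2 = 1.7205
beam 3: φ=45°, α=150°
  direction (-0.8660, 0.5000); cell (1,3); t to first gridline: x 0.2771, y 0.9800 (then +1.1547 / +2.0000)
    (0,3) via x @ 0.2771  # hit
  → r_3 = 0.2771
beam 4: φ=135°, α=240°
  direction (-0.5000, -0.8660); cell (1,3); t to first gridline: x 0.4800, y 0.5889 (then +2.0000 / +1.1547)
    (0,3) via x @ 0.4800  # hit
  → r_4 = 0.4800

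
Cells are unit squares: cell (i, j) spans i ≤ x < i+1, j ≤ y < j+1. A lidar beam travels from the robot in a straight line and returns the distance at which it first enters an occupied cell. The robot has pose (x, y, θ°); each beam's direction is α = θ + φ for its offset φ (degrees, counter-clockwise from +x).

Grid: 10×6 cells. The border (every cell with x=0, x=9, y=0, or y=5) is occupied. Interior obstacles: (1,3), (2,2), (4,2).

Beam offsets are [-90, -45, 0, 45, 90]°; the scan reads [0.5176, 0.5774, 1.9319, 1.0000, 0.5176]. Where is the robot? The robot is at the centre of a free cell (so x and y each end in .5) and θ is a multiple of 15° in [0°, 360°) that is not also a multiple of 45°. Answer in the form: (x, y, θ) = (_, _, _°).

(x, y, θ) = (4.5, 1.5, 165°)

Candidates: 29 free-cell centres × 16 headings = 464 poses. Raycast each; keep the one whose scan matches to 4 dp.
  (8.5, 4.5, 240°): beam 1 = 1.0000 ≠ 0.5176 ✗
  (8.5, 2.5, 120°): beam 1 = 0.5774 ≠ 0.5176 ✗
  (1.5, 1.5, 15°): beam 2 = 1.0000 ≠ 0.5774 ✗
  (7.5, 1.5, 30°): beam 1 = 0.5774 ≠ 0.5176 ✗
  …
  (4.5, 1.5, 165°): r_1=0.5176, r_2=0.5774, r_3=1.9319, r_4=1.0000, r_5=0.5176 — all match ✓
Unique over the lattice → pose = (4.5, 1.5, 165°).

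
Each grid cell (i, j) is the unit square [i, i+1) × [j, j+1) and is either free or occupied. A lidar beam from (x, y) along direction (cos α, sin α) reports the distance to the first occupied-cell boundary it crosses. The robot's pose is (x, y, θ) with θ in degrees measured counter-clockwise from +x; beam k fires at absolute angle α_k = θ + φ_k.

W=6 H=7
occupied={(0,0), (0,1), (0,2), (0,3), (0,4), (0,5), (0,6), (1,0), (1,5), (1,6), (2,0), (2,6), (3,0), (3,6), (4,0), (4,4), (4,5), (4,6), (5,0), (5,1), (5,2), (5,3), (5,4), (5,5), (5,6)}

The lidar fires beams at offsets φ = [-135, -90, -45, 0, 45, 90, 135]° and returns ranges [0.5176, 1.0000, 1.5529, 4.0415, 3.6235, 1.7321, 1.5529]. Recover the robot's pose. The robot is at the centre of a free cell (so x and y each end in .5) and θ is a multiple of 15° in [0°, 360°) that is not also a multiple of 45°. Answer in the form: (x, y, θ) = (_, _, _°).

(x, y, θ) = (4.5, 2.5, 150°)

Enumerate (i+0.5, j+0.5, θ) over the 17 free cells and 16 admissible headings. For each, cast all 7 beams and compare to the given ranges.
  (3.5, 2.5, 330°): beam 1 = 2.5882 ≠ 0.5176 ✗
  (2.5, 3.5, 345°): beam 1 = 1.7321 ≠ 0.5176 ✗
  (1.5, 3.5, 165°): beam 1 = 2.8868 ≠ 0.5176 ✗
  …
  (4.5, 2.5, 150°): r_1=0.5176, r_2=1.0000, r_3=1.5529, r_4=4.0415, r_5=3.6235, r_6=1.7321, r_7=1.5529 — all match ✓
No second candidate reproduces the full scan.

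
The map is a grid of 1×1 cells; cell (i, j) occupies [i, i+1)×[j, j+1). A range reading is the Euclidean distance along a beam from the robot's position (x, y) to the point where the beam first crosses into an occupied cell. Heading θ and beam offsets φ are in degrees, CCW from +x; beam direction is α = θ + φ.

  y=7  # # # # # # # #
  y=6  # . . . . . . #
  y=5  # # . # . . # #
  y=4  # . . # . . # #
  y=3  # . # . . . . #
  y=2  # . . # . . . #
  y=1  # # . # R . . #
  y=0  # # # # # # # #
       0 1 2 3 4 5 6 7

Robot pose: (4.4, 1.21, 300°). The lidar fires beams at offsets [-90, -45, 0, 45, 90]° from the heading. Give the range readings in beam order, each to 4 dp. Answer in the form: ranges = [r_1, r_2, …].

ranges = [0.4200, 0.2174, 0.2425, 0.8114, 3.0022]

beam 1: φ=-90°, α=210°
  dir = (cos 210°, sin 210°) = (-0.8660, -0.5000); from cell (4,1)
  next x-line at t=0.4619, next y-line at t=0.4200; Δt_x=1.1547, Δt_y=2.0000
    y: enter (4,0) at t=0.4200 ← occupied
  → r_1 = 0.4200
beam 2: φ=-45°, α=255°
  dir = (cos 255°, sin 255°) = (-0.2588, -0.9659); from cell (4,1)
  next x-line at t=1.5455, next y-line at t=0.2174; Δt_x=3.8637, Δt_y=1.0353
    y: enter (4,0) at t=0.2174 ← occupied
  → r_2 = 0.2174
beam 3: φ=0°, α=300°
  dir = (cos 300°, sin 300°) = (0.5000, -0.8660); from cell (4,1)
  next x-line at t=1.2000, next y-line at t=0.2425; Δt_x=2.0000, Δt_y=1.1547
    y: enter (4,0) at t=0.2425 ← occupied
  → r_3 = 0.2425
beam 4: φ=45°, α=345°
  dir = (cos 345°, sin 345°) = (0.9659, -0.2588); from cell (4,1)
  next x-line at t=0.6212, next y-line at t=0.8114; Δt_x=1.0353, Δt_y=3.8637
    x: enter (5,1) at t=0.6212
    y: enter (5,0) at t=0.8114 ← occupied
  → r_4 = 0.8114
beam 5: φ=90°, α=30°
  dir = (cos 30°, sin 30°) = (0.8660, 0.5000); from cell (4,1)
  next x-line at t=0.6928, next y-line at t=1.5800; Δt_x=1.1547, Δt_y=2.0000
    x: enter (5,1) at t=0.6928
    y: enter (5,2) at t=1.5800
    x: enter (6,2) at t=1.8475
    x: enter (7,2) at t=3.0022 ← occupied
  → r_5 = 3.0022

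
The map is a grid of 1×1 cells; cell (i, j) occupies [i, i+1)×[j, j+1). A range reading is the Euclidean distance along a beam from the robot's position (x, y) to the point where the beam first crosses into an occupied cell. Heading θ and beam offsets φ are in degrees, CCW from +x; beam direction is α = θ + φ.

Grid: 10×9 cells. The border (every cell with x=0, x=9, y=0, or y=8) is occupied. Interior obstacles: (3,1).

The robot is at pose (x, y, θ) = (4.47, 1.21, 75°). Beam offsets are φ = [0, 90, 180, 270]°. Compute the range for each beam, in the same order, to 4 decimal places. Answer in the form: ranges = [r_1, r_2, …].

beam 1: φ=0°, α=75°
  direction (0.2588, 0.9659); cell (4,1); t to first gridline: x 2.0478, y 0.8179 (then +3.8637 / +1.0353)
    (4,2) via y @ 0.8179
    (4,3) via y @ 1.8531
    (5,3) via x @ 2.0478
    (5,4) via y @ 2.8884
    (5,5) via y @ 3.9237
    (5,6) via y @ 4.9590
    (6,6) via x @ 5.9115
    (6,7) via y @ 5.9942
    (6,8) via y @ 7.0295  # hit
  → r_1 = 7.0295
beam 2: φ=90°, α=165°
  direction (-0.9659, 0.2588); cell (4,1); t to first gridline: x 0.4866, y 3.0523 (then +1.0353 / +3.8637)
    (3,1) via x @ 0.4866  # hit
  → r_2 = 0.4866
beam 3: φ=180°, α=255°
  direction (-0.2588, -0.9659); cell (4,1); t to first gridline: x 1.8159, y 0.2174 (then +3.8637 / +1.0353)
    (4,0) via y @ 0.2174  # hit
  → r_3 = 0.2174
beam 4: φ=270°, α=345°
  direction (0.9659, -0.2588); cell (4,1); t to first gridline: x 0.5487, y 0.8114 (then +1.0353 / +3.8637)
    (5,1) via x @ 0.5487
    (5,0) via y @ 0.8114  # hit
  → r_4 = 0.8114

ranges = [7.0295, 0.4866, 0.2174, 0.8114]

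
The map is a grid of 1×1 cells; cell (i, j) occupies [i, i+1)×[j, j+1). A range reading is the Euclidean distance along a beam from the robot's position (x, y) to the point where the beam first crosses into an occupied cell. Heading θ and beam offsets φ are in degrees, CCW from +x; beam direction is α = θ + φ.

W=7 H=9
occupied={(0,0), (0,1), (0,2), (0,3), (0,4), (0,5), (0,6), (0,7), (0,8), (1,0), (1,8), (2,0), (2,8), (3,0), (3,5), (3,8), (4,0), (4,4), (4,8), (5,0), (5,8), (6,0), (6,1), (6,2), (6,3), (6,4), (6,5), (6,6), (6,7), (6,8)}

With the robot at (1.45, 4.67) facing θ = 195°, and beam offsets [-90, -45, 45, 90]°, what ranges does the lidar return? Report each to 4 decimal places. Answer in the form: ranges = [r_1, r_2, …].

ranges = [1.7387, 0.5196, 0.9000, 3.7995]

beam 1: φ=-90°, α=105°
  direction (-0.2588, 0.9659); cell (1,4); t to first gridline: x 1.7387, y 0.3416 (then +3.8637 / +1.0353)
    (1,5) via y @ 0.3416
    (1,6) via y @ 1.3769
    (0,6) via x @ 1.7387  # hit
  → r_1 = 1.7387
beam 2: φ=-45°, α=150°
  direction (-0.8660, 0.5000); cell (1,4); t to first gridline: x 0.5196, y 0.6600 (then +1.1547 / +2.0000)
    (0,4) via x @ 0.5196  # hit
  → r_2 = 0.5196
beam 3: φ=45°, α=240°
  direction (-0.5000, -0.8660); cell (1,4); t to first gridline: x 0.9000, y 0.7736 (then +2.0000 / +1.1547)
    (1,3) via y @ 0.7736
    (0,3) via x @ 0.9000  # hit
  → r_3 = 0.9000
beam 4: φ=90°, α=285°
  direction (0.2588, -0.9659); cell (1,4); t to first gridline: x 2.1250, y 0.6936 (then +3.8637 / +1.0353)
    (1,3) via y @ 0.6936
    (1,2) via y @ 1.7289
    (2,2) via x @ 2.1250
    (2,1) via y @ 2.7642
    (2,0) via y @ 3.7995  # hit
  → r_4 = 3.7995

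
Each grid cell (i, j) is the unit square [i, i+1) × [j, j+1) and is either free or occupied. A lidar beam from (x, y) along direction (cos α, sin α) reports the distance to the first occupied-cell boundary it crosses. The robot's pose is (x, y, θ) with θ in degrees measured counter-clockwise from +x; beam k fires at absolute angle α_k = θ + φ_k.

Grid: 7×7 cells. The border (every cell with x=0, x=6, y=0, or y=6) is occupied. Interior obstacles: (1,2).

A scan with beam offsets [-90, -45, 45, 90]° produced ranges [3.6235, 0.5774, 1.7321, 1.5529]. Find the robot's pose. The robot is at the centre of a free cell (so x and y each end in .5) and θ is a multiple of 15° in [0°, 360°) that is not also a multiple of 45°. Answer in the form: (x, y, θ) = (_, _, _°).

Enumerate (i+0.5, j+0.5, θ) over the 24 free cells and 16 admissible headings. For each, cast all 4 beams and compare to the given ranges.
  (4.5, 4.5, 30°): beam 1 = 3.0000 ≠ 3.6235 ✗
  (5.5, 2.5, 30°): beam 1 = 1.0000 ≠ 3.6235 ✗
  (4.5, 5.5, 150°): beam 1 = 0.5774 ≠ 3.6235 ✗
  …
  (2.5, 2.5, 195°): r_1=3.6235, r_2=0.5774, r_3=1.7321, r_4=1.5529 — all match ✓
Unique over the lattice → pose = (2.5, 2.5, 195°).

(x, y, θ) = (2.5, 2.5, 195°)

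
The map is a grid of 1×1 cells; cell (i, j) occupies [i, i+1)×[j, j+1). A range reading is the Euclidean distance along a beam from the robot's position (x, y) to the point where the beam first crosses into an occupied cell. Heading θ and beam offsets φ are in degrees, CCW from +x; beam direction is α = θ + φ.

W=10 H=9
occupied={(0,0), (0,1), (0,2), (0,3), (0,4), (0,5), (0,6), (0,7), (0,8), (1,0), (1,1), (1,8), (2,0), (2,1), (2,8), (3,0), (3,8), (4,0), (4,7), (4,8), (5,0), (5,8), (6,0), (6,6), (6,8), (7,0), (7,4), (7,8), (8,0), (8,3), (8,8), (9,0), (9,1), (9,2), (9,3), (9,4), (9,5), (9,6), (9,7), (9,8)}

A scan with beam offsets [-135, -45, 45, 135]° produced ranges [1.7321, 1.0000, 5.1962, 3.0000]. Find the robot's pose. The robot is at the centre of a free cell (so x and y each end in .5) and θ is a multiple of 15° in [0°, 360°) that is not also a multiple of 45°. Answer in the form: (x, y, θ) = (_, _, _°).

(x, y, θ) = (7.5, 2.5, 75°)

Candidates: 50 free-cell centres × 16 headings = 800 poses. Raycast each; keep the one whose scan matches to 4 dp.
  (6.5, 5.5, 60°): beam 1 = 4.6587 ≠ 1.7321 ✗
  (4.5, 1.5, 60°): beam 1 = 0.5176 ≠ 1.7321 ✗
  (7.5, 1.5, 300°): beam 1 = 6.7293 ≠ 1.7321 ✗
  (6.5, 5.5, 15°): beam 1 = 5.1962 ≠ 1.7321 ✗
  …
  (7.5, 2.5, 75°): r_1=1.7321, r_2=1.0000, r_3=5.1962, r_4=3.0000 — all match ✓
No second candidate reproduces the full scan.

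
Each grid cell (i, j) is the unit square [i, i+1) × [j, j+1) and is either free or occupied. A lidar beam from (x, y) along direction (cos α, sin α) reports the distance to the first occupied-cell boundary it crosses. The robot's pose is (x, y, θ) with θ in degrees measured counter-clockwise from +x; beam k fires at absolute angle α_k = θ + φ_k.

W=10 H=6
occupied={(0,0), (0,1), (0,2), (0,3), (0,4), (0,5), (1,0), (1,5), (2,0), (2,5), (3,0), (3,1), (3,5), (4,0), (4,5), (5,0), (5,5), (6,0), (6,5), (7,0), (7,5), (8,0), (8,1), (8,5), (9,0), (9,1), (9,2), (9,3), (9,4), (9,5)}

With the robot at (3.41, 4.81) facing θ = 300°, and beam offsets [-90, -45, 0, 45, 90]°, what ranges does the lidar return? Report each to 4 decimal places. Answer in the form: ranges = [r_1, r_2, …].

ranges = [2.7828, 3.9444, 4.3994, 5.7872, 0.3800]

beam 1: φ=-90°, α=210°
  direction (-0.8660, -0.5000); cell (3,4); t to first gridline: x 0.4734, y 1.6200 (then +1.1547 / +2.0000)
    (2,4) via x @ 0.4734
    (2,3) via y @ 1.6200
    (1,3) via x @ 1.6281
    (0,3) via x @ 2.7828  # hit
  → r_1 = 2.7828
beam 2: φ=-45°, α=255°
  direction (-0.2588, -0.9659); cell (3,4); t to first gridline: x 1.5841, y 0.8386 (then +3.8637 / +1.0353)
    (3,3) via y @ 0.8386
    (2,3) via x @ 1.5841
    (2,2) via y @ 1.8738
    (2,1) via y @ 2.9091
    (2,0) via y @ 3.9444  # hit
  → r_2 = 3.9444
beam 3: φ=0°, α=300°
  direction (0.5000, -0.8660); cell (3,4); t to first gridline: x 1.1800, y 0.9353 (then +2.0000 / +1.1547)
    (3,3) via y @ 0.9353
    (4,3) via x @ 1.1800
    (4,2) via y @ 2.0900
    (5,2) via x @ 3.1800
    (5,1) via y @ 3.2447
    (5,0) via y @ 4.3994  # hit
  → r_3 = 4.3994
beam 4: φ=45°, α=345°
  direction (0.9659, -0.2588); cell (3,4); t to first gridline: x 0.6108, y 3.1296 (then +1.0353 / +3.8637)
    (4,4) via x @ 0.6108
    (5,4) via x @ 1.6461
    (6,4) via x @ 2.6814
    (6,3) via y @ 3.1296
    (7,3) via x @ 3.7166
    (8,3) via x @ 4.7519
    (9,3) via x @ 5.7872  # hit
  → r_4 = 5.7872
beam 5: φ=90°, α=30°
  direction (0.8660, 0.5000); cell (3,4); t to first gridline: x 0.6813, y 0.3800 (then +1.1547 / +2.0000)
    (3,5) via y @ 0.3800  # hit
  → r_5 = 0.3800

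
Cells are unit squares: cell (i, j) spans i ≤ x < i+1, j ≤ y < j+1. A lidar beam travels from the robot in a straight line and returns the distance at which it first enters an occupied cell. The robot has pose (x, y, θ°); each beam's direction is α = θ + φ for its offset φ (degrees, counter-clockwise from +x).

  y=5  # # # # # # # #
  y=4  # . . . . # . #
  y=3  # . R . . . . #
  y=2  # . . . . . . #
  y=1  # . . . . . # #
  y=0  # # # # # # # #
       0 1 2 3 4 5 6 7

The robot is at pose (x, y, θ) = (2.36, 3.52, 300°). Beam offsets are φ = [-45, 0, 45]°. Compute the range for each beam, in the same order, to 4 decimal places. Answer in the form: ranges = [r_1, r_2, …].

beam 1: φ=-45°, α=255°
  dir = (cos 255°, sin 255°) = (-0.2588, -0.9659); from cell (2,3)
  next x-line at t=1.3909, next y-line at t=0.5383; Δt_x=3.8637, Δt_y=1.0353
    y: enter (2,2) at t=0.5383
    x: enter (1,2) at t=1.3909
    y: enter (1,1) at t=1.5736
    y: enter (1,0) at t=2.6089 ← occupied
  → r_1 = 2.6089
beam 2: φ=0°, α=300°
  dir = (cos 300°, sin 300°) = (0.5000, -0.8660); from cell (2,3)
  next x-line at t=1.2800, next y-line at t=0.6004; Δt_x=2.0000, Δt_y=1.1547
    y: enter (2,2) at t=0.6004
    x: enter (3,2) at t=1.2800
    y: enter (3,1) at t=1.7551
    y: enter (3,0) at t=2.9098 ← occupied
  → r_2 = 2.9098
beam 3: φ=45°, α=345°
  dir = (cos 345°, sin 345°) = (0.9659, -0.2588); from cell (2,3)
  next x-line at t=0.6626, next y-line at t=2.0091; Δt_x=1.0353, Δt_y=3.8637
    x: enter (3,3) at t=0.6626
    x: enter (4,3) at t=1.6979
    y: enter (4,2) at t=2.0091
    x: enter (5,2) at t=2.7331
    x: enter (6,2) at t=3.7684
    x: enter (7,2) at t=4.8037 ← occupied
  → r_3 = 4.8037

ranges = [2.6089, 2.9098, 4.8037]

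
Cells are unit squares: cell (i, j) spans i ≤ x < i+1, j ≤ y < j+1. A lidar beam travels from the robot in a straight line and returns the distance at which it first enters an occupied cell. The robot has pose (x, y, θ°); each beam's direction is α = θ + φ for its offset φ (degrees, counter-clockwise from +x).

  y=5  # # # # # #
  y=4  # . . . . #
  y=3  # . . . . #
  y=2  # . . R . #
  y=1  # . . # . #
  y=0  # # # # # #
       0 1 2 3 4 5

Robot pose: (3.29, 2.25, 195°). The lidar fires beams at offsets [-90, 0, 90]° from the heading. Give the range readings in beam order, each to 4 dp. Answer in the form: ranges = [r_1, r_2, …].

ranges = [2.8470, 2.3708, 0.2588]

beam 1: φ=-90°, α=105°
  direction (-0.2588, 0.9659); cell (3,2); t to first gridline: x 1.1205, y 0.7765 (then +3.8637 / +1.0353)
    (3,3) via y @ 0.7765
    (2,3) via x @ 1.1205
    (2,4) via y @ 1.8117
    (2,5) via y @ 2.8470  # hit
  → r_1 = 2.8470
beam 2: φ=0°, α=195°
  direction (-0.9659, -0.2588); cell (3,2); t to first gridline: x 0.3002, y 0.9659 (then +1.0353 / +3.8637)
    (2,2) via x @ 0.3002
    (2,1) via y @ 0.9659
    (1,1) via x @ 1.3355
    (0,1) via x @ 2.3708  # hit
  → r_2 = 2.3708
beam 3: φ=90°, α=285°
  direction (0.2588, -0.9659); cell (3,2); t to first gridline: x 2.7432, y 0.2588 (then +3.8637 / +1.0353)
    (3,1) via y @ 0.2588  # hit
  → r_3 = 0.2588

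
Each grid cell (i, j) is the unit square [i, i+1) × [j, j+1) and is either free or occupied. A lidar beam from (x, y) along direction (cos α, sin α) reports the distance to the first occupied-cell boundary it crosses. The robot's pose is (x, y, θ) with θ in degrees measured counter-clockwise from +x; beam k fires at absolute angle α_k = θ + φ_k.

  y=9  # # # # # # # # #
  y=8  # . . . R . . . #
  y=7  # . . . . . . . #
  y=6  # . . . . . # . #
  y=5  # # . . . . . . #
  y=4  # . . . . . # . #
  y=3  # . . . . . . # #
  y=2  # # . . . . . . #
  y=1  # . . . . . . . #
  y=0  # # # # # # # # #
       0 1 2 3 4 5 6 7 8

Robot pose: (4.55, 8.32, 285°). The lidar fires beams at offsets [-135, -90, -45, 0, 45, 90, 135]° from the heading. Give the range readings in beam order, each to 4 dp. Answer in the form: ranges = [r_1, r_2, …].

ranges = [1.3600, 3.6752, 6.1430, 7.5782, 2.6400, 2.6273, 0.7852]

beam 1: φ=-135°, α=150°
  cosα=-0.8660 sinα=0.5000 | (4,8) | tMaxX 0.6351 tMaxY 1.3600 | tΔX 1.1547 tΔY 2.0000
    t=0.6351 [x] (3,8)
    t=1.3600 [y] (3,9) — stop
  → r_1 = 1.3600
beam 2: φ=-90°, α=195°
  cosα=-0.9659 sinα=-0.2588 | (4,8) | tMaxX 0.5694 tMaxY 1.2364 | tΔX 1.0353 tΔY 3.8637
    t=0.5694 [x] (3,8)
    t=1.2364 [y] (3,7)
    t=1.6047 [x] (2,7)
    t=2.6400 [x] (1,7)
    t=3.6752 [x] (0,7) — stop
  → r_2 = 3.6752
beam 3: φ=-45°, α=240°
  cosα=-0.5000 sinα=-0.8660 | (4,8) | tMaxX 1.1000 tMaxY 0.3695 | tΔX 2.0000 tΔY 1.1547
    t=0.3695 [y] (4,7)
    t=1.1000 [x] (3,7)
    t=1.5242 [y] (3,6)
    t=2.6789 [y] (3,5)
    t=3.1000 [x] (2,5)
    t=3.8336 [y] (2,4)
    t=4.9883 [y] (2,3)
    t=5.1000 [x] (1,3)
    t=6.1430 [y] (1,2) — stop
  → r_3 = 6.1430
beam 4: φ=0°, α=285°
  cosα=0.2588 sinα=-0.9659 | (4,8) | tMaxX 1.7387 tMaxY 0.3313 | tΔX 3.8637 tΔY 1.0353
    t=0.3313 [y] (4,7)
    t=1.3666 [y] (4,6)
    t=1.7387 [x] (5,6)
    t=2.4018 [y] (5,5)
    t=3.4371 [y] (5,4)
    t=4.4724 [y] (5,3)
    t=5.5077 [y] (5,2)
    t=5.6024 [x] (6,2)
    t=6.5429 [y] (6,1)
    t=7.5782 [y] (6,0) — stop
  → r_4 = 7.5782
beam 5: φ=45°, α=330°
  cosα=0.8660 sinα=-0.5000 | (4,8) | tMaxX 0.5196 tMaxY 0.6400 | tΔX 1.1547 tΔY 2.0000
    t=0.5196 [x] (5,8)
    t=0.6400 [y] (5,7)
    t=1.6743 [x] (6,7)
    t=2.6400 [y] (6,6) — stop
  → r_5 = 2.6400
beam 6: φ=90°, α=15°
  cosα=0.9659 sinα=0.2588 | (4,8) | tMaxX 0.4659 tMaxY 2.6273 | tΔX 1.0353 tΔY 3.8637
    t=0.4659 [x] (5,8)
    t=1.5012 [x] (6,8)
    t=2.5364 [x] (7,8)
    t=2.6273 [y] (7,9) — stop
  → r_6 = 2.6273
beam 7: φ=135°, α=60°
  cosα=0.5000 sinα=0.8660 | (4,8) | tMaxX 0.9000 tMaxY 0.7852 | tΔX 2.0000 tΔY 1.1547
    t=0.7852 [y] (4,9) — stop
  → r_7 = 0.7852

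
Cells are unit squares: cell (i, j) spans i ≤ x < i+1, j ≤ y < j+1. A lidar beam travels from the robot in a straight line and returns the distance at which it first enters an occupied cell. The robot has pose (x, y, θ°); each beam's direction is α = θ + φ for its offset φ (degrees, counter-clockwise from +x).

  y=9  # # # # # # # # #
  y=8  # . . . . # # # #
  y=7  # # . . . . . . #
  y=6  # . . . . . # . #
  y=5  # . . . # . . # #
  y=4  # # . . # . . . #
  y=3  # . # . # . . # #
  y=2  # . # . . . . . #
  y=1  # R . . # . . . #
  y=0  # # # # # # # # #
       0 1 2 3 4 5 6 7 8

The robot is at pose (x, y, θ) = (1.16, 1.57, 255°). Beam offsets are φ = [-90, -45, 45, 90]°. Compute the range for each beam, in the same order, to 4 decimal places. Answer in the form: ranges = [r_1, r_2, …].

ranges = [0.1656, 0.1848, 0.6582, 2.2023]

beam 1: φ=-90°, α=165°
  cosα=-0.9659 sinα=0.2588 | (1,1) | tMaxX 0.1656 tMaxY 1.6614 | tΔX 1.0353 tΔY 3.8637
    t=0.1656 [x] (0,1) — stop
  → r_1 = 0.1656
beam 2: φ=-45°, α=210°
  cosα=-0.8660 sinα=-0.5000 | (1,1) | tMaxX 0.1848 tMaxY 1.1400 | tΔX 1.1547 tΔY 2.0000
    t=0.1848 [x] (0,1) — stop
  → r_2 = 0.1848
beam 3: φ=45°, α=300°
  cosα=0.5000 sinα=-0.8660 | (1,1) | tMaxX 1.6800 tMaxY 0.6582 | tΔX 2.0000 tΔY 1.1547
    t=0.6582 [y] (1,0) — stop
  → r_3 = 0.6582
beam 4: φ=90°, α=345°
  cosα=0.9659 sinα=-0.2588 | (1,1) | tMaxX 0.8696 tMaxY 2.2023 | tΔX 1.0353 tΔY 3.8637
    t=0.8696 [x] (2,1)
    t=1.9049 [x] (3,1)
    t=2.2023 [y] (3,0) — stop
  → r_4 = 2.2023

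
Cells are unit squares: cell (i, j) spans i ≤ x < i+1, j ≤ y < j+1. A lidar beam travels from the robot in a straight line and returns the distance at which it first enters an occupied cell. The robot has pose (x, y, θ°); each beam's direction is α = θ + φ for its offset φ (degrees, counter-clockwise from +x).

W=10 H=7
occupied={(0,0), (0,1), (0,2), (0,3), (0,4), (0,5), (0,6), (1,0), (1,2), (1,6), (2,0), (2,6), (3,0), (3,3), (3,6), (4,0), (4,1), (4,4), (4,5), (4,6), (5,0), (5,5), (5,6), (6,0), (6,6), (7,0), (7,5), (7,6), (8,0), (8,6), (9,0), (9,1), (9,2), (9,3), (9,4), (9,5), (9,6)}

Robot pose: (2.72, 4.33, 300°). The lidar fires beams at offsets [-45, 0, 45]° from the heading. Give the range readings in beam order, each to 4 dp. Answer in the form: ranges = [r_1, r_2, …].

beam 1: φ=-45°, α=255°
  d=(-0.2588,-0.9659)  start (2,4)  tX=2.7819 tY=0.3416  stride 1/|dx|=3.8637 1/|dy|=1.0353
    cross y-line → (2,3), t=0.3416
    cross y-line → (2,2), t=1.3769
    cross y-line → (2,1), t=2.4122
    cross x-line → (1,1), t=2.7819
    cross y-line → (1,0), t=3.4475 (wall)
  → r_1 = 3.4475
beam 2: φ=0°, α=300°
  d=(0.5000,-0.8660)  start (2,4)  tX=0.5600 tY=0.3811  stride 1/|dx|=2.0000 1/|dy|=1.1547
    cross y-line → (2,3), t=0.3811
    cross x-line → (3,3), t=0.5600 (wall)
  → r_2 = 0.5600
beam 3: φ=45°, α=345°
  d=(0.9659,-0.2588)  start (2,4)  tX=0.2899 tY=1.2750  stride 1/|dx|=1.0353 1/|dy|=3.8637
    cross x-line → (3,4), t=0.2899
    cross y-line → (3,3), t=1.2750 (wall)
  → r_3 = 1.2750

ranges = [3.4475, 0.5600, 1.2750]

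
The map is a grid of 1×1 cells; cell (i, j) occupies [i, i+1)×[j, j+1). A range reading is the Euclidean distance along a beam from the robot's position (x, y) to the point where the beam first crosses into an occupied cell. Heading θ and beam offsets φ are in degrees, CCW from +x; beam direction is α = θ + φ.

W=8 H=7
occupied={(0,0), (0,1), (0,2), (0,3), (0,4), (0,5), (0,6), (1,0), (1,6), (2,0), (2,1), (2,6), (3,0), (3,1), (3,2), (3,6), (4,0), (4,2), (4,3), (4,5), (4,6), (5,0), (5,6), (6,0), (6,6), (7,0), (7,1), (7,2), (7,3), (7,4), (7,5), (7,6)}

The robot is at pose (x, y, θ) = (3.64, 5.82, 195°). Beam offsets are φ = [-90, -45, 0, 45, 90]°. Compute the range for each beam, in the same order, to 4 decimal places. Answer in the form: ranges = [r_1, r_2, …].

beam 1: φ=-90°, α=105°
  d=(-0.2588,0.9659)  start (3,5)  tX=2.4728 tY=0.1863  stride 1/|dx|=3.8637 1/|dy|=1.0353
    cross y-line → (3,6), t=0.1863 (wall)
  → r_1 = 0.1863
beam 2: φ=-45°, α=150°
  d=(-0.8660,0.5000)  start (3,5)  tX=0.7390 tY=0.3600  stride 1/|dx|=1.1547 1/|dy|=2.0000
    cross y-line → (3,6), t=0.3600 (wall)
  → r_2 = 0.3600
beam 3: φ=0°, α=195°
  d=(-0.9659,-0.2588)  start (3,5)  tX=0.6626 tY=3.1682  stride 1/|dx|=1.0353 1/|dy|=3.8637
    cross x-line → (2,5), t=0.6626
    cross x-line → (1,5), t=1.6979
    cross x-line → (0,5), t=2.7331 (wall)
  → r_3 = 2.7331
beam 4: φ=45°, α=240°
  d=(-0.5000,-0.8660)  start (3,5)  tX=1.2800 tY=0.9469  stride 1/|dx|=2.0000 1/|dy|=1.1547
    cross y-line → (3,4), t=0.9469
    cross x-line → (2,4), t=1.2800
    cross y-line → (2,3), t=2.1016
    cross y-line → (2,2), t=3.2563
    cross x-line → (1,2), t=3.2800
    cross y-line → (1,1), t=4.4110
    cross x-line → (0,1), t=5.2800 (wall)
  → r_4 = 5.2800
beam 5: φ=90°, α=285°
  d=(0.2588,-0.9659)  start (3,5)  tX=1.3909 tY=0.8489  stride 1/|dx|=3.8637 1/|dy|=1.0353
    cross y-line → (3,4), t=0.8489
    cross x-line → (4,4), t=1.3909
    cross y-line → (4,3), t=1.8842 (wall)
  → r_5 = 1.8842

ranges = [0.1863, 0.3600, 2.7331, 5.2800, 1.8842]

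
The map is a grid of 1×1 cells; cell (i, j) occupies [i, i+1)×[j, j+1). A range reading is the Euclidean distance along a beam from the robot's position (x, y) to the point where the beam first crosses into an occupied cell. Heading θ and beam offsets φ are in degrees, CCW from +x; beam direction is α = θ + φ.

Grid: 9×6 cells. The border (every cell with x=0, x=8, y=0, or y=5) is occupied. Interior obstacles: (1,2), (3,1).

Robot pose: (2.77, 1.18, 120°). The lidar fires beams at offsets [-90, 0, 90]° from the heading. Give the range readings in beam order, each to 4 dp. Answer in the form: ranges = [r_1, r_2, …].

beam 1: φ=-90°, α=30°
  direction (0.8660, 0.5000); cell (2,1); t to first gridline: x 0.2656, y 1.6400 (then +1.1547 / +2.0000)
    (3,1) via x @ 0.2656  # hit
  → r_1 = 0.2656
beam 2: φ=0°, α=120°
  direction (-0.5000, 0.8660); cell (2,1); t to first gridline: x 1.5400, y 0.9469 (then +2.0000 / +1.1547)
    (2,2) via y @ 0.9469
    (1,2) via x @ 1.5400  # hit
  → r_2 = 1.5400
beam 3: φ=90°, α=210°
  direction (-0.8660, -0.5000); cell (2,1); t to first gridline: x 0.8891, y 0.3600 (then +1.1547 / +2.0000)
    (2,0) via y @ 0.3600  # hit
  → r_3 = 0.3600

ranges = [0.2656, 1.5400, 0.3600]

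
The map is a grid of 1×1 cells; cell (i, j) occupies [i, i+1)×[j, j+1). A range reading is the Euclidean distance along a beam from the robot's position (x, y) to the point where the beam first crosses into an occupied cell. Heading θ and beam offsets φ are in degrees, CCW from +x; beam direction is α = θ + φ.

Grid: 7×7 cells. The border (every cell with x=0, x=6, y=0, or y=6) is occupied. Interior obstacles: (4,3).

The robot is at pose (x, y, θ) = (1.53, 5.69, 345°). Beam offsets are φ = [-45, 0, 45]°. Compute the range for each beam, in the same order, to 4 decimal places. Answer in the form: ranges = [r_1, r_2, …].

beam 1: φ=-45°, α=300°
  cosα=0.5000 sinα=-0.8660 | (1,5) | tMaxX 0.9400 tMaxY 0.7967 | tΔX 2.0000 tΔY 1.1547
    t=0.7967 [y] (1,4)
    t=0.9400 [x] (2,4)
    t=1.9514 [y] (2,3)
    t=2.9400 [x] (3,3)
    t=3.1061 [y] (3,2)
    t=4.2608 [y] (3,1)
    t=4.9400 [x] (4,1)
    t=5.4155 [y] (4,0) — stop
  → r_1 = 5.4155
beam 2: φ=0°, α=345°
  cosα=0.9659 sinα=-0.2588 | (1,5) | tMaxX 0.4866 tMaxY 2.6660 | tΔX 1.0353 tΔY 3.8637
    t=0.4866 [x] (2,5)
    t=1.5219 [x] (3,5)
    t=2.5571 [x] (4,5)
    t=2.6660 [y] (4,4)
    t=3.5924 [x] (5,4)
    t=4.6277 [x] (6,4) — stop
  → r_2 = 4.6277
beam 3: φ=45°, α=30°
  cosα=0.8660 sinα=0.5000 | (1,5) | tMaxX 0.5427 tMaxY 0.6200 | tΔX 1.1547 tΔY 2.0000
    t=0.5427 [x] (2,5)
    t=0.6200 [y] (2,6) — stop
  → r_3 = 0.6200

ranges = [5.4155, 4.6277, 0.6200]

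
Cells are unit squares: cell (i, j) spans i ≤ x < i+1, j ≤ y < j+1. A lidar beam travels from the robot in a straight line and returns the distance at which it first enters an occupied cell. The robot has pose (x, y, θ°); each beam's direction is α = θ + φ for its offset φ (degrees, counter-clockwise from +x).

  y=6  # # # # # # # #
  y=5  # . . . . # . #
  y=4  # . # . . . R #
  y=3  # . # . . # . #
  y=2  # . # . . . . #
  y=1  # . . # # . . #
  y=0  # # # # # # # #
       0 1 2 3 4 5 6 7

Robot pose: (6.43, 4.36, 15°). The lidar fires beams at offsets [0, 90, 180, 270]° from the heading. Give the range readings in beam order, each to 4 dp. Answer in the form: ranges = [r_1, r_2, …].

ranges = [0.5901, 1.6614, 1.3909, 2.2023]

beam 1: φ=0°, α=15°
  dir = (cos 15°, sin 15°) = (0.9659, 0.2588); from cell (6,4)
  next x-line at t=0.5901, next y-line at t=2.4728; Δt_x=1.0353, Δt_y=3.8637
    x: enter (7,4) at t=0.5901 ← occupied
  → r_1 = 0.5901
beam 2: φ=90°, α=105°
  dir = (cos 105°, sin 105°) = (-0.2588, 0.9659); from cell (6,4)
  next x-line at t=1.6614, next y-line at t=0.6626; Δt_x=3.8637, Δt_y=1.0353
    y: enter (6,5) at t=0.6626
    x: enter (5,5) at t=1.6614 ← occupied
  → r_2 = 1.6614
beam 3: φ=180°, α=195°
  dir = (cos 195°, sin 195°) = (-0.9659, -0.2588); from cell (6,4)
  next x-line at t=0.4452, next y-line at t=1.3909; Δt_x=1.0353, Δt_y=3.8637
    x: enter (5,4) at t=0.4452
    y: enter (5,3) at t=1.3909 ← occupied
  → r_3 = 1.3909
beam 4: φ=270°, α=285°
  dir = (cos 285°, sin 285°) = (0.2588, -0.9659); from cell (6,4)
  next x-line at t=2.2023, next y-line at t=0.3727; Δt_x=3.8637, Δt_y=1.0353
    y: enter (6,3) at t=0.3727
    y: enter (6,2) at t=1.4080
    x: enter (7,2) at t=2.2023 ← occupied
  → r_4 = 2.2023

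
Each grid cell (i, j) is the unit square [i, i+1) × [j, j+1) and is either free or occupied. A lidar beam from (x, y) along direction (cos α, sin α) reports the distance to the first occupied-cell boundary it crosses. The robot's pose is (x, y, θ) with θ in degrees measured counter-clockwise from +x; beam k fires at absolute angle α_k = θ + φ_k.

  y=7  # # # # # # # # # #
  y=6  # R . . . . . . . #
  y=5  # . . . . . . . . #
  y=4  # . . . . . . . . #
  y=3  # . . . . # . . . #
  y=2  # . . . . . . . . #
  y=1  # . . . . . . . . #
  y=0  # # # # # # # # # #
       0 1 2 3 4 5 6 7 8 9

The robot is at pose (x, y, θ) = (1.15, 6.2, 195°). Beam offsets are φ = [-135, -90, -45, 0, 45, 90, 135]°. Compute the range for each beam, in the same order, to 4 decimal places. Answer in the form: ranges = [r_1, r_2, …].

beam 1: φ=-135°, α=60°
  cosα=0.5000 sinα=0.8660 | (1,6) | tMaxX 1.7000 tMaxY 0.9238 | tΔX 2.0000 tΔY 1.1547
    t=0.9238 [y] (1,7) — stop
  → r_1 = 0.9238
beam 2: φ=-90°, α=105°
  cosα=-0.2588 sinα=0.9659 | (1,6) | tMaxX 0.5796 tMaxY 0.8282 | tΔX 3.8637 tΔY 1.0353
    t=0.5796 [x] (0,6) — stop
  → r_2 = 0.5796
beam 3: φ=-45°, α=150°
  cosα=-0.8660 sinα=0.5000 | (1,6) | tMaxX 0.1732 tMaxY 1.6000 | tΔX 1.1547 tΔY 2.0000
    t=0.1732 [x] (0,6) — stop
  → r_3 = 0.1732
beam 4: φ=0°, α=195°
  cosα=-0.9659 sinα=-0.2588 | (1,6) | tMaxX 0.1553 tMaxY 0.7727 | tΔX 1.0353 tΔY 3.8637
    t=0.1553 [x] (0,6) — stop
  → r_4 = 0.1553
beam 5: φ=45°, α=240°
  cosα=-0.5000 sinα=-0.8660 | (1,6) | tMaxX 0.3000 tMaxY 0.2309 | tΔX 2.0000 tΔY 1.1547
    t=0.2309 [y] (1,5)
    t=0.3000 [x] (0,5) — stop
  → r_5 = 0.3000
beam 6: φ=90°, α=285°
  cosα=0.2588 sinα=-0.9659 | (1,6) | tMaxX 3.2841 tMaxY 0.2071 | tΔX 3.8637 tΔY 1.0353
    t=0.2071 [y] (1,5)
    t=1.2423 [y] (1,4)
    t=2.2776 [y] (1,3)
    t=3.2841 [x] (2,3)
    t=3.3129 [y] (2,2)
    t=4.3482 [y] (2,1)
    t=5.3834 [y] (2,0) — stop
  → r_6 = 5.3834
beam 7: φ=135°, α=330°
  cosα=0.8660 sinα=-0.5000 | (1,6) | tMaxX 0.9815 tMaxY 0.4000 | tΔX 1.1547 tΔY 2.0000
    t=0.4000 [y] (1,5)
    t=0.9815 [x] (2,5)
    t=2.1362 [x] (3,5)
    t=2.4000 [y] (3,4)
    t=3.2909 [x] (4,4)
    t=4.4000 [y] (4,3)
    t=4.4456 [x] (5,3) — stop
  → r_7 = 4.4456

ranges = [0.9238, 0.5796, 0.1732, 0.1553, 0.3000, 5.3834, 4.4456]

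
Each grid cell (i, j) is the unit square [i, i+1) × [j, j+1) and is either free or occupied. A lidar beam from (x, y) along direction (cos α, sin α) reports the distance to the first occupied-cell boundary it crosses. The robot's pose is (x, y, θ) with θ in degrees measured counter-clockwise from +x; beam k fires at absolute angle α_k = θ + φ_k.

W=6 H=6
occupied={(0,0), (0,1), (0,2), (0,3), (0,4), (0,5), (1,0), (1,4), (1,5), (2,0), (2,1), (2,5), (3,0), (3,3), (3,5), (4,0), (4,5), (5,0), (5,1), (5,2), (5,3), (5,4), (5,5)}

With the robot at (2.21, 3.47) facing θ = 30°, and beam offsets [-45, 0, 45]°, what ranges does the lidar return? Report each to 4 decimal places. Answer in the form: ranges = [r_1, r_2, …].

ranges = [0.8179, 0.9122, 1.5840]

beam 1: φ=-45°, α=345°
  cosα=0.9659 sinα=-0.2588 | (2,3) | tMaxX 0.8179 tMaxY 1.8159 | tΔX 1.0353 tΔY 3.8637
    t=0.8179 [x] (3,3) — stop
  → r_1 = 0.8179
beam 2: φ=0°, α=30°
  cosα=0.8660 sinα=0.5000 | (2,3) | tMaxX 0.9122 tMaxY 1.0600 | tΔX 1.1547 tΔY 2.0000
    t=0.9122 [x] (3,3) — stop
  → r_2 = 0.9122
beam 3: φ=45°, α=75°
  cosα=0.2588 sinα=0.9659 | (2,3) | tMaxX 3.0523 tMaxY 0.5487 | tΔX 3.8637 tΔY 1.0353
    t=0.5487 [y] (2,4)
    t=1.5840 [y] (2,5) — stop
  → r_3 = 1.5840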